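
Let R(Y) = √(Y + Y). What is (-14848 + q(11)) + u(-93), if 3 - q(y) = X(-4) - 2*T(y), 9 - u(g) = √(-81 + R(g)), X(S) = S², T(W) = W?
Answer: -14830 - √(-81 + I*√186) ≈ -14831.0 - 9.0316*I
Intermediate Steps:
R(Y) = √2*√Y (R(Y) = √(2*Y) = √2*√Y)
u(g) = 9 - √(-81 + √2*√g)
q(y) = -13 + 2*y (q(y) = 3 - ((-4)² - 2*y) = 3 - (16 - 2*y) = 3 + (-16 + 2*y) = -13 + 2*y)
(-14848 + q(11)) + u(-93) = (-14848 + (-13 + 2*11)) + (9 - √(-81 + √2*√(-93))) = (-14848 + (-13 + 22)) + (9 - √(-81 + √2*(I*√93))) = (-14848 + 9) + (9 - √(-81 + I*√186)) = -14839 + (9 - √(-81 + I*√186)) = -14830 - √(-81 + I*√186)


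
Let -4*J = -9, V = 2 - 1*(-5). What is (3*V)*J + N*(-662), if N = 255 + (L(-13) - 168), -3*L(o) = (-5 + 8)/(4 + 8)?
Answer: -689899/12 ≈ -57492.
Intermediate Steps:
V = 7 (V = 2 + 5 = 7)
J = 9/4 (J = -1/4*(-9) = 9/4 ≈ 2.2500)
L(o) = -1/12 (L(o) = -(-5 + 8)/(3*(4 + 8)) = -1/12)
N = 1043/12 (N = 255 + (-1/12 - 168) = 255 - 2017/12 = 1043/12 ≈ 86.917)
(3*V)*J + N*(-662) = (3*7)*(9/4) + (1043/12)*(-662) = 21*(9/4) - 345233/6 = 189/4 - 345233/6 = -689899/12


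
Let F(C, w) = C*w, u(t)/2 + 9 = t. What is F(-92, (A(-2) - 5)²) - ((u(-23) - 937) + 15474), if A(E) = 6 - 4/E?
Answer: -15301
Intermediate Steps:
u(t) = -18 + 2*t
F(-92, (A(-2) - 5)²) - ((u(-23) - 937) + 15474) = -92*((6 - 4/(-2)) - 5)² - (((-18 + 2*(-23)) - 937) + 15474) = -92*((6 - 4*(-½)) - 5)² - (((-18 - 46) - 937) + 15474) = -92*((6 + 2) - 5)² - ((-64 - 937) + 15474) = -92*(8 - 5)² - (-1001 + 15474) = -92*3² - 1*14473 = -92*9 - 14473 = -828 - 14473 = -15301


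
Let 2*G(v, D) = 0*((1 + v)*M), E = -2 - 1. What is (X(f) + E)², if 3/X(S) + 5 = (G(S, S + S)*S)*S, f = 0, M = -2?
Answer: 324/25 ≈ 12.960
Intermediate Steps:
E = -3
G(v, D) = 0 (G(v, D) = (0*((1 + v)*(-2)))/2 = (0*(-2 - 2*v))/2 = (½)*0 = 0)
X(S) = -⅗ (X(S) = 3/(-5 + (0*S)*S) = 3/(-5 + 0*S) = 3/(-5 + 0) = 3/(-5) = 3*(-⅕) = -⅗)
(X(f) + E)² = (-⅗ - 3)² = (-18/5)² = 324/25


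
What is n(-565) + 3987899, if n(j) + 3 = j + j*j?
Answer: 4306556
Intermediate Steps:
n(j) = -3 + j + j² (n(j) = -3 + (j + j*j) = -3 + (j + j²) = -3 + j + j²)
n(-565) + 3987899 = (-3 - 565 + (-565)²) + 3987899 = (-3 - 565 + 319225) + 3987899 = 318657 + 3987899 = 4306556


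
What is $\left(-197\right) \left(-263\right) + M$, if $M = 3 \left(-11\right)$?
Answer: $51778$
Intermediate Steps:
$M = -33$
$\left(-197\right) \left(-263\right) + M = \left(-197\right) \left(-263\right) - 33 = 51811 - 33 = 51778$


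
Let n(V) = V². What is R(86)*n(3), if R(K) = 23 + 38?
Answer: 549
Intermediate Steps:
R(K) = 61
R(86)*n(3) = 61*3² = 61*9 = 549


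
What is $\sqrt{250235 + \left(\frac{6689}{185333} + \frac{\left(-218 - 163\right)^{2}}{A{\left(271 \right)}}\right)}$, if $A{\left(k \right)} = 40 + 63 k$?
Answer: $\frac{\sqrt{2517216965316996308189265}}{3171603629} \approx 500.24$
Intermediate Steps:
$\sqrt{250235 + \left(\frac{6689}{185333} + \frac{\left(-218 - 163\right)^{2}}{A{\left(271 \right)}}\right)} = \sqrt{250235 + \left(\frac{6689}{185333} + \frac{\left(-218 - 163\right)^{2}}{40 + 63 \cdot 271}\right)} = \sqrt{250235 + \left(6689 \cdot \frac{1}{185333} + \frac{\left(-381\right)^{2}}{40 + 17073}\right)} = \sqrt{250235 + \left(\frac{6689}{185333} + \frac{145161}{17113}\right)} = \sqrt{250235 + \frac{27017592470}{3171603629}} = \sqrt{\frac{793673251695285}{3171603629}} = \frac{\sqrt{2517216965316996308189265}}{3171603629}$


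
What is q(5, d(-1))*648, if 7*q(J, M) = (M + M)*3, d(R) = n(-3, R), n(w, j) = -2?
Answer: -7776/7 ≈ -1110.9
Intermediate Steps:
d(R) = -2
q(J, M) = 6*M/7 (q(J, M) = ((M + M)*3)/7 = ((2*M)*3)/7 = (6*M)/7 = 6*M/7)
q(5, d(-1))*648 = ((6/7)*(-2))*648 = -12/7*648 = -7776/7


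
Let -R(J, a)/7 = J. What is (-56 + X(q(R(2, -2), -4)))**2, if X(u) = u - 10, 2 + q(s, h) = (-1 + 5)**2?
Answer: 2704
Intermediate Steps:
R(J, a) = -7*J
q(s, h) = 14 (q(s, h) = -2 + (-1 + 5)**2 = -2 + 4**2 = -2 + 16 = 14)
X(u) = -10 + u
(-56 + X(q(R(2, -2), -4)))**2 = (-56 + (-10 + 14))**2 = (-56 + 4)**2 = (-52)**2 = 2704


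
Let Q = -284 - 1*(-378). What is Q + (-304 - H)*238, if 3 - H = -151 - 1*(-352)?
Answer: -25134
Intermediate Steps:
Q = 94 (Q = -284 + 378 = 94)
H = -198 (H = 3 - (-151 - 1*(-352)) = 3 - (-151 + 352) = 3 - 1*201 = 3 - 201 = -198)
Q + (-304 - H)*238 = 94 + (-304 - 1*(-198))*238 = 94 + (-304 + 198)*238 = 94 - 106*238 = 94 - 25228 = -25134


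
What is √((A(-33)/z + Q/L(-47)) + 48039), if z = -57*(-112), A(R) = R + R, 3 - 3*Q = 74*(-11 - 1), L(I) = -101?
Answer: √138686213818082/53732 ≈ 219.17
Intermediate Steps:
Q = 297 (Q = 1 - 74*(-11 - 1)/3 = 1 - 74*(-12)/3 = 1 - ⅓*(-888) = 1 + 296 = 297)
A(R) = 2*R
z = 6384
√((A(-33)/z + Q/L(-47)) + 48039) = √(((2*(-33))/6384 + 297/(-101)) + 48039) = √((-66*1/6384 + 297*(-1/101)) + 48039) = √((-11/1064 - 297/101) + 48039) = √(-317119/107464 + 48039) = √(5162145977/107464) = √138686213818082/53732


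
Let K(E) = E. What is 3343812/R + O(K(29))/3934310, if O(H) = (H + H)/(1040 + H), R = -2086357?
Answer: -7031664392500987/4387376549034115 ≈ -1.6027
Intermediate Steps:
O(H) = 2*H/(1040 + H) (O(H) = (2*H)/(1040 + H) = 2*H/(1040 + H))
3343812/R + O(K(29))/3934310 = 3343812/(-2086357) + (2*29/(1040 + 29))/3934310 = 3343812*(-1/2086357) + (2*29/1069)*(1/3934310) = -3343812/2086357 + (2*29*(1/1069))*(1/3934310) = -3343812/2086357 + (58/1069)*(1/3934310) = -3343812/2086357 + 29/2102888695 = -7031664392500987/4387376549034115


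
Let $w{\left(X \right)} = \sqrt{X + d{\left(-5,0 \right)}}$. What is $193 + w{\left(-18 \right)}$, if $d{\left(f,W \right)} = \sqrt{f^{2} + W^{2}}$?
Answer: $193 + i \sqrt{13} \approx 193.0 + 3.6056 i$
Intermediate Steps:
$d{\left(f,W \right)} = \sqrt{W^{2} + f^{2}}$
$w{\left(X \right)} = \sqrt{5 + X}$ ($w{\left(X \right)} = \sqrt{X + \sqrt{0^{2} + \left(-5\right)^{2}}} = \sqrt{X + \sqrt{0 + 25}} = \sqrt{X + \sqrt{25}} = \sqrt{X + 5} = \sqrt{5 + X}$)
$193 + w{\left(-18 \right)} = 193 + \sqrt{5 - 18} = 193 + \sqrt{-13} = 193 + i \sqrt{13}$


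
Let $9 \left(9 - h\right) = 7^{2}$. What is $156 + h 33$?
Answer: $\frac{820}{3} \approx 273.33$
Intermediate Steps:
$h = \frac{32}{9}$ ($h = 9 - \frac{7^{2}}{9} = 9 - \frac{49}{9} = \frac{32}{9} \approx 3.5556$)
$156 + h 33 = 156 + \frac{32}{9} \cdot 33 = 156 + \frac{352}{3} = \frac{820}{3}$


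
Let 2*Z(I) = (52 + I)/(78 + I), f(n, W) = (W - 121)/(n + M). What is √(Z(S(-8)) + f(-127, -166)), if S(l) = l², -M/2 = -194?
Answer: 2*I*√6592918/6177 ≈ 0.83136*I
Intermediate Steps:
M = 388 (M = -2*(-194) = 388)
f(n, W) = (-121 + W)/(388 + n) (f(n, W) = (W - 121)/(n + 388) = (-121 + W)/(388 + n))
Z(I) = (52 + I)/(2*(78 + I)) (Z(I) = ((52 + I)/(78 + I))/2 = (52 + I)/(2*(78 + I)))
√(Z(S(-8)) + f(-127, -166)) = √((52 + (-8)²)/(2*(78 + (-8)²)) + (-121 - 166)/(388 - 127)) = √((52 + 64)/(2*(78 + 64)) - 287/261) = √((½)*116/142 + (1/261)*(-287)) = √((½)*(1/142)*116 - 287/261) = √(29/71 - 287/261) = √(-12808/18531) = 2*I*√6592918/6177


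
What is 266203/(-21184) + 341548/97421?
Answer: -18698409631/2063766464 ≈ -9.0603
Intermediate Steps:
266203/(-21184) + 341548/97421 = 266203*(-1/21184) + 341548*(1/97421) = -266203/21184 + 341548/97421 = -18698409631/2063766464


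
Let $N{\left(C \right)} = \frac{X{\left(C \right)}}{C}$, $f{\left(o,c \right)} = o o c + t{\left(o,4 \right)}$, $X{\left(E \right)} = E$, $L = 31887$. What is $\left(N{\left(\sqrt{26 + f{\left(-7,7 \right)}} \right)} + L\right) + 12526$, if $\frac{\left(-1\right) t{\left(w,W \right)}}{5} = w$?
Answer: $44414$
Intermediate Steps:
$t{\left(w,W \right)} = - 5 w$
$f{\left(o,c \right)} = - 5 o + c o^{2}$ ($f{\left(o,c \right)} = o o c - 5 o = o^{2} c - 5 o = c o^{2} - 5 o = - 5 o + c o^{2}$)
$N{\left(C \right)} = 1$ ($N{\left(C \right)} = \frac{C}{C} = 1$)
$\left(N{\left(\sqrt{26 + f{\left(-7,7 \right)}} \right)} + L\right) + 12526 = \left(1 + 31887\right) + 12526 = 31888 + 12526 = 44414$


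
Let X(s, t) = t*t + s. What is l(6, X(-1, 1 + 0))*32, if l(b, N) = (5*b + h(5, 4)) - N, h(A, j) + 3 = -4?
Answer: 736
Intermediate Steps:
h(A, j) = -7 (h(A, j) = -3 - 4 = -7)
X(s, t) = s + t² (X(s, t) = t² + s = s + t²)
l(b, N) = -7 - N + 5*b (l(b, N) = (5*b - 7) - N = (-7 + 5*b) - N = -7 - N + 5*b)
l(6, X(-1, 1 + 0))*32 = (-7 - (-1 + (1 + 0)²) + 5*6)*32 = (-7 - (-1 + 1²) + 30)*32 = (-7 - (-1 + 1) + 30)*32 = (-7 - 1*0 + 30)*32 = (-7 + 0 + 30)*32 = 23*32 = 736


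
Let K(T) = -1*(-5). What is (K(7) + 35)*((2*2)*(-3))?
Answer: -480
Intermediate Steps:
K(T) = 5
(K(7) + 35)*((2*2)*(-3)) = (5 + 35)*((2*2)*(-3)) = 40*(4*(-3)) = 40*(-12) = -480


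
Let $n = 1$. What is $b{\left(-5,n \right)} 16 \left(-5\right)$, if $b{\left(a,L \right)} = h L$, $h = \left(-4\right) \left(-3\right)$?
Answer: $-960$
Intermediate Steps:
$h = 12$
$b{\left(a,L \right)} = 12 L$
$b{\left(-5,n \right)} 16 \left(-5\right) = 12 \cdot 1 \cdot 16 \left(-5\right) = 12 \cdot 16 \left(-5\right) = 192 \left(-5\right) = -960$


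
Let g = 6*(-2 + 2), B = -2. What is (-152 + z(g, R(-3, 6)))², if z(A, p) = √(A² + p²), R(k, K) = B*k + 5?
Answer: 19881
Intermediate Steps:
g = 0 (g = 6*0 = 0)
R(k, K) = 5 - 2*k (R(k, K) = -2*k + 5 = 5 - 2*k)
(-152 + z(g, R(-3, 6)))² = (-152 + √(0² + (5 - 2*(-3))²))² = (-152 + √(0 + (5 + 6)²))² = (-152 + √(0 + 11²))² = (-152 + √(0 + 121))² = (-152 + √121)² = (-152 + 11)² = (-141)² = 19881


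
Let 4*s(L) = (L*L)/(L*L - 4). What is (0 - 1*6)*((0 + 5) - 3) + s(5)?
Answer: -983/84 ≈ -11.702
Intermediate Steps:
s(L) = L²/(4*(-4 + L²)) (s(L) = ((L*L)/(L*L - 4))/4 = (L²/(L² - 4))/4 = (L²/(-4 + L²))/4 = L²/(4*(-4 + L²)))
(0 - 1*6)*((0 + 5) - 3) + s(5) = (0 - 1*6)*((0 + 5) - 3) + (¼)*5²/(-4 + 5²) = (0 - 6)*(5 - 3) + (¼)*25/(-4 + 25) = -6*2 + (¼)*25/21 = -12 + (¼)*25*(1/21) = -12 + 25/84 = -983/84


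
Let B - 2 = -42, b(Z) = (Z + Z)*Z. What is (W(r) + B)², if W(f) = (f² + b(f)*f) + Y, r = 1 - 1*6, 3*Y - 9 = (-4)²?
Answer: 592900/9 ≈ 65878.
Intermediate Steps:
b(Z) = 2*Z² (b(Z) = (2*Z)*Z = 2*Z²)
Y = 25/3 (Y = 3 + (⅓)*(-4)² = 3 + (⅓)*16 = 3 + 16/3 = 25/3 ≈ 8.3333)
r = -5 (r = 1 - 6 = -5)
B = -40 (B = 2 - 42 = -40)
W(f) = 25/3 + f² + 2*f³ (W(f) = (f² + (2*f²)*f) + 25/3 = (f² + 2*f³) + 25/3 = 25/3 + f² + 2*f³)
(W(r) + B)² = ((25/3 + (-5)² + 2*(-5)³) - 40)² = ((25/3 + 25 + 2*(-125)) - 40)² = ((25/3 + 25 - 250) - 40)² = (-650/3 - 40)² = (-770/3)² = 592900/9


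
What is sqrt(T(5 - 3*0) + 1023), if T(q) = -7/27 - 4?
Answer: sqrt(82518)/9 ≈ 31.918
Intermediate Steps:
T(q) = -115/27 (T(q) = -7*1/27 - 4 = -7/27 - 4 = -115/27)
sqrt(T(5 - 3*0) + 1023) = sqrt(-115/27 + 1023) = sqrt(27506/27) = sqrt(82518)/9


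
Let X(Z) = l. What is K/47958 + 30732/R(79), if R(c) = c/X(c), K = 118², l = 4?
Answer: 2948240510/1894341 ≈ 1556.3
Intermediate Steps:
X(Z) = 4
K = 13924
R(c) = c/4
K/47958 + 30732/R(79) = 13924/47958 + 30732/(((¼)*79)) = 13924*(1/47958) + 30732/(79/4) = 6962/23979 + 30732*(4/79) = 6962/23979 + 122928/79 = 2948240510/1894341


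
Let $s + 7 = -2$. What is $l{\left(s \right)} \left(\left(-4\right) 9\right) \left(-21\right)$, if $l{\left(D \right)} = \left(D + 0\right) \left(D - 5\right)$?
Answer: $95256$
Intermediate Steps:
$s = -9$ ($s = -7 - 2 = -9$)
$l{\left(D \right)} = D \left(-5 + D\right)$
$l{\left(s \right)} \left(\left(-4\right) 9\right) \left(-21\right) = - 9 \left(-5 - 9\right) \left(\left(-4\right) 9\right) \left(-21\right) = \left(-9\right) \left(-14\right) \left(-36\right) \left(-21\right) = 126 \left(-36\right) \left(-21\right) = \left(-4536\right) \left(-21\right) = 95256$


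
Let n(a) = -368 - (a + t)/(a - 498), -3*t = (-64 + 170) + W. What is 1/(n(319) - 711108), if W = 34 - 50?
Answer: -179/127353915 ≈ -1.4055e-6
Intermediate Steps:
W = -16
t = -30 (t = -((-64 + 170) - 16)/3 = -(106 - 16)/3 = -⅓*90 = -30)
n(a) = -368 - (-30 + a)/(-498 + a) (n(a) = -368 - (a - 30)/(a - 498) = -368 - (-30 + a)/(-498 + a))
1/(n(319) - 711108) = 1/(9*(20366 - 41*319)/(-498 + 319) - 711108) = 1/(9*(20366 - 13079)/(-179) - 711108) = 1/(9*(-1/179)*7287 - 711108) = 1/(-65583/179 - 711108) = 1/(-127353915/179) = -179/127353915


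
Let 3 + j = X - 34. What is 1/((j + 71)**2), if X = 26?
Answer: 1/3600 ≈ 0.00027778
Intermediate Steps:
j = -11 (j = -3 + (26 - 34) = -3 - 8 = -11)
1/((j + 71)**2) = 1/((-11 + 71)**2) = 1/(60**2) = 1/3600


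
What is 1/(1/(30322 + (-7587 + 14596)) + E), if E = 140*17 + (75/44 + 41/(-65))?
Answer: 106766660/254219297161 ≈ 0.00041998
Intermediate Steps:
E = 6809871/2860 (E = 2380 + (75*(1/44) + 41*(-1/65)) = 2380 + (75/44 - 41/65) = 2380 + 3071/2860 = 6809871/2860 ≈ 2381.1)
1/(1/(30322 + (-7587 + 14596)) + E) = 1/(1/(30322 + (-7587 + 14596)) + 6809871/2860) = 1/(1/(30322 + 7009) + 6809871/2860) = 1/(1/37331 + 6809871/2860) = 1/(254219297161/106766660) = 106766660/254219297161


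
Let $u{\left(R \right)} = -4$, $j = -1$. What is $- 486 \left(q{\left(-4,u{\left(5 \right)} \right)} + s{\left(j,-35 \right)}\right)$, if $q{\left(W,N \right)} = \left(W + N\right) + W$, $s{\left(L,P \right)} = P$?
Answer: $22842$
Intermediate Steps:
$q{\left(W,N \right)} = N + 2 W$ ($q{\left(W,N \right)} = \left(N + W\right) + W = N + 2 W$)
$- 486 \left(q{\left(-4,u{\left(5 \right)} \right)} + s{\left(j,-35 \right)}\right) = - 486 \left(\left(-4 + 2 \left(-4\right)\right) - 35\right) = - 486 \left(\left(-4 - 8\right) - 35\right) = - 486 \left(-12 - 35\right) = \left(-486\right) \left(-47\right) = 22842$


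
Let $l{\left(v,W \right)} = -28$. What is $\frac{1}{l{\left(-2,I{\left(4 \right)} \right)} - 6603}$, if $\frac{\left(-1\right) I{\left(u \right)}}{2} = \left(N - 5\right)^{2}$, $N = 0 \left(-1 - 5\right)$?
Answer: $- \frac{1}{6631} \approx -0.00015081$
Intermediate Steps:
$N = 0$ ($N = 0 \left(-6\right) = 0$)
$I{\left(u \right)} = -50$ ($I{\left(u \right)} = - 2 \left(0 - 5\right)^{2} = - 2 \left(-5\right)^{2} = \left(-2\right) 25 = -50$)
$\frac{1}{l{\left(-2,I{\left(4 \right)} \right)} - 6603} = \frac{1}{-28 - 6603} = \frac{1}{-6631} = - \frac{1}{6631}$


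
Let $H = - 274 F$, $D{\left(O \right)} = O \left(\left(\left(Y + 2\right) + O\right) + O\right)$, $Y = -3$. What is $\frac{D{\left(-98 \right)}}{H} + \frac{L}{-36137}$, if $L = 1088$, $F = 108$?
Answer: $- \frac{364928509}{534683052} \approx -0.68251$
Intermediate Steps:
$D{\left(O \right)} = O \left(-1 + 2 O\right)$ ($D{\left(O \right)} = O \left(\left(\left(-3 + 2\right) + O\right) + O\right) = O \left(\left(-1 + O\right) + O\right) = O \left(-1 + 2 O\right)$)
$H = -29592$ ($H = \left(-274\right) 108 = -29592$)
$\frac{D{\left(-98 \right)}}{H} + \frac{L}{-36137} = \frac{\left(-98\right) \left(-1 + 2 \left(-98\right)\right)}{-29592} + \frac{1088}{-36137} = - 98 \left(-1 - 196\right) \left(- \frac{1}{29592}\right) + 1088 \left(- \frac{1}{36137}\right) = \left(-98\right) \left(-197\right) \left(- \frac{1}{29592}\right) - \frac{1088}{36137} = 19306 \left(- \frac{1}{29592}\right) - \frac{1088}{36137} = - \frac{9653}{14796} - \frac{1088}{36137} = - \frac{364928509}{534683052}$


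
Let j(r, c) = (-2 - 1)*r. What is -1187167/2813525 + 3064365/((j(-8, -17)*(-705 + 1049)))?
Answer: 2870622095291/7742820800 ≈ 370.75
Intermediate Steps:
j(r, c) = -3*r
-1187167/2813525 + 3064365/((j(-8, -17)*(-705 + 1049))) = -1187167/2813525 + 3064365/(((-3*(-8))*(-705 + 1049))) = -1187167*1/2813525 + 3064365/((24*344)) = -1187167/2813525 + 3064365/8256 = -1187167/2813525 + 3064365*(1/8256) = -1187167/2813525 + 1021455/2752 = 2870622095291/7742820800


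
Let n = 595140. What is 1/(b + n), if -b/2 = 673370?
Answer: -1/751600 ≈ -1.3305e-6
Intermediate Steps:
b = -1346740 (b = -2*673370 = -1346740)
1/(b + n) = 1/(-1346740 + 595140) = 1/(-751600) = -1/751600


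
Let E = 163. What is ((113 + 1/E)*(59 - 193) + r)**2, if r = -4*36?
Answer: 6208828029504/26569 ≈ 2.3369e+8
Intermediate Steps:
r = -144
((113 + 1/E)*(59 - 193) + r)**2 = ((113 + 1/163)*(59 - 193) - 144)**2 = ((113 + 1/163)*(-134) - 144)**2 = ((18420/163)*(-134) - 144)**2 = (-2468280/163 - 144)**2 = (-2491752/163)**2 = 6208828029504/26569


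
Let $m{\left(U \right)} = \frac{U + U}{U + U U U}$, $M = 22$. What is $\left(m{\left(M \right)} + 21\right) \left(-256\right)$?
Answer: $- \frac{2607872}{485} \approx -5377.1$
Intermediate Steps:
$m{\left(U \right)} = \frac{2 U}{U + U^{3}}$ ($m{\left(U \right)} = \frac{2 U}{U + U^{2} U} = \frac{2 U}{U + U^{3}}$)
$\left(m{\left(M \right)} + 21\right) \left(-256\right) = \left(\frac{2}{1 + 22^{2}} + 21\right) \left(-256\right) = \left(\frac{2}{1 + 484} + 21\right) \left(-256\right) = \left(\frac{2}{485} + 21\right) \left(-256\right) = \frac{10187}{485} \left(-256\right) = - \frac{2607872}{485}$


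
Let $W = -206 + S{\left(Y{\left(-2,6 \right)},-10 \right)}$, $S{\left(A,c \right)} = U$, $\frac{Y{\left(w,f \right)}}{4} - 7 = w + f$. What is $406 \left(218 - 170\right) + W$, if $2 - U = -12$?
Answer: $19296$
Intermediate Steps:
$Y{\left(w,f \right)} = 28 + 4 f + 4 w$ ($Y{\left(w,f \right)} = 28 + 4 \left(w + f\right) = 28 + 4 \left(f + w\right) = 28 + \left(4 f + 4 w\right) = 28 + 4 f + 4 w$)
$U = 14$ ($U = 2 - -12 = 2 + 12 = 14$)
$S{\left(A,c \right)} = 14$
$W = -192$ ($W = -206 + 14 = -192$)
$406 \left(218 - 170\right) + W = 406 \left(218 - 170\right) - 192 = 406 \cdot 48 - 192 = 19488 - 192 = 19296$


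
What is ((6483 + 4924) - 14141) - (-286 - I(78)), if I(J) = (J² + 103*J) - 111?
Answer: 11559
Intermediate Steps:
I(J) = -111 + J² + 103*J
((6483 + 4924) - 14141) - (-286 - I(78)) = ((6483 + 4924) - 14141) - (-286 - (-111 + 78² + 103*78)) = (11407 - 14141) - (-286 - (-111 + 6084 + 8034)) = -2734 - (-286 - 1*14007) = -2734 - (-286 - 14007) = -2734 - 1*(-14293) = -2734 + 14293 = 11559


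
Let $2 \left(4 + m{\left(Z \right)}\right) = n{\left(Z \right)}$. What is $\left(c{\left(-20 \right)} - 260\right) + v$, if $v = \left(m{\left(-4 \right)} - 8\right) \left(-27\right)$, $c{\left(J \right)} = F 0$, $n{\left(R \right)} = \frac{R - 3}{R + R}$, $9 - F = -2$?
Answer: $\frac{835}{16} \approx 52.188$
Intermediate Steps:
$F = 11$ ($F = 9 - -2 = 9 + 2 = 11$)
$n{\left(R \right)} = \frac{-3 + R}{2 R}$
$m{\left(Z \right)} = -4 + \frac{-3 + Z}{4 Z}$ ($m{\left(Z \right)} = -4 + \frac{\frac{1}{2} \frac{1}{Z} \left(-3 + Z\right)}{2} = -4 + \frac{-3 + Z}{4 Z}$)
$c{\left(J \right)} = 0$ ($c{\left(J \right)} = 11 \cdot 0 = 0$)
$v = \frac{4995}{16}$ ($v = \left(\frac{3 \left(-1 - -20\right)}{4 \left(-4\right)} - 8\right) \left(-27\right) = \left(\frac{3}{4} \left(- \frac{1}{4}\right) \left(-1 + 20\right) - 8\right) \left(-27\right) = \left(\frac{3}{4} \left(- \frac{1}{4}\right) 19 - 8\right) \left(-27\right) = \left(- \frac{57}{16} - 8\right) \left(-27\right) = \left(- \frac{185}{16}\right) \left(-27\right) = \frac{4995}{16} \approx 312.19$)
$\left(c{\left(-20 \right)} - 260\right) + v = \left(0 - 260\right) + \frac{4995}{16} = -260 + \frac{4995}{16} = \frac{835}{16}$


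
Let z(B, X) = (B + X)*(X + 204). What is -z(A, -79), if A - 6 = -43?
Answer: 14500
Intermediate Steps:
A = -37 (A = 6 - 43 = -37)
z(B, X) = (204 + X)*(B + X) (z(B, X) = (B + X)*(204 + X) = (204 + X)*(B + X))
-z(A, -79) = -((-79)² + 204*(-37) + 204*(-79) - 37*(-79)) = -(6241 - 7548 - 16116 + 2923) = -1*(-14500) = 14500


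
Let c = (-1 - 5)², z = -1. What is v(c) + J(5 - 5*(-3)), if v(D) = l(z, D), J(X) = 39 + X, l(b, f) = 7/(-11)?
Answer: 642/11 ≈ 58.364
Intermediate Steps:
l(b, f) = -7/11 (l(b, f) = 7*(-1/11) = -7/11)
c = 36 (c = (-6)² = 36)
v(D) = -7/11
v(c) + J(5 - 5*(-3)) = -7/11 + (39 + (5 - 5*(-3))) = -7/11 + (39 + (5 + 15)) = -7/11 + (39 + 20) = -7/11 + 59 = 642/11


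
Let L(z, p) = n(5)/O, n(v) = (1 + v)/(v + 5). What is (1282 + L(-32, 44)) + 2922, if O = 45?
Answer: 315301/75 ≈ 4204.0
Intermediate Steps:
n(v) = (1 + v)/(5 + v)
L(z, p) = 1/75 (L(z, p) = ((1 + 5)/(5 + 5))/45 = (6/10)*(1/45) = ((⅒)*6)*(1/45) = (⅗)*(1/45) = 1/75)
(1282 + L(-32, 44)) + 2922 = (1282 + 1/75) + 2922 = 96151/75 + 2922 = 315301/75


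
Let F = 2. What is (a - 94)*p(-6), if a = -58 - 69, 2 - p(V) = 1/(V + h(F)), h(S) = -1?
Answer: -3315/7 ≈ -473.57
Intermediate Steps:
p(V) = 2 - 1/(-1 + V) (p(V) = 2 - 1/(V - 1) = 2 - 1/(-1 + V))
a = -127
(a - 94)*p(-6) = (-127 - 94)*((-3 + 2*(-6))/(-1 - 6)) = -221*(-3 - 12)/(-7) = -(-221)*(-15)/7 = -221*15/7 = -3315/7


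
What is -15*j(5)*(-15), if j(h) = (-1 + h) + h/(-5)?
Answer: 675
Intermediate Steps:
j(h) = -1 + 4*h/5 (j(h) = (-1 + h) + h*(-1/5) = (-1 + h) - h/5 = -1 + 4*h/5)
-15*j(5)*(-15) = -15*(-1 + (4/5)*5)*(-15) = -15*(-1 + 4)*(-15) = -15*3*(-15) = -45*(-15) = 675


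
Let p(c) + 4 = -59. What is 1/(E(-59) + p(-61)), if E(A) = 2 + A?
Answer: -1/120 ≈ -0.0083333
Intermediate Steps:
p(c) = -63 (p(c) = -4 - 59 = -63)
1/(E(-59) + p(-61)) = 1/((2 - 59) - 63) = 1/(-57 - 63) = 1/(-120) = -1/120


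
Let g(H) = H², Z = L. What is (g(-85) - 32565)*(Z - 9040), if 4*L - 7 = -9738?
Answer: 290719485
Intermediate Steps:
L = -9731/4 (L = 7/4 + (¼)*(-9738) = 7/4 - 4869/2 = -9731/4 ≈ -2432.8)
Z = -9731/4 ≈ -2432.8
(g(-85) - 32565)*(Z - 9040) = ((-85)² - 32565)*(-9731/4 - 9040) = (7225 - 32565)*(-45891/4) = -25340*(-45891/4) = 290719485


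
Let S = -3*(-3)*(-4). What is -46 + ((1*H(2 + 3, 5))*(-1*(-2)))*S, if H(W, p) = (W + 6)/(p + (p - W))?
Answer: -1022/5 ≈ -204.40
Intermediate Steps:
H(W, p) = (6 + W)/(-W + 2*p)
S = -36 (S = 9*(-4) = -36)
-46 + ((1*H(2 + 3, 5))*(-1*(-2)))*S = -46 + ((1*((6 + (2 + 3))/(-(2 + 3) + 2*5)))*(-1*(-2)))*(-36) = -46 + ((1*((6 + 5)/(-1*5 + 10)))*2)*(-36) = -46 + ((1*(11/(-5 + 10)))*2)*(-36) = -46 + ((1*(11/5))*2)*(-36) = -46 + ((11/5)*2)*(-36) = -46 + (22/5)*(-36) = -46 - 792/5 = -1022/5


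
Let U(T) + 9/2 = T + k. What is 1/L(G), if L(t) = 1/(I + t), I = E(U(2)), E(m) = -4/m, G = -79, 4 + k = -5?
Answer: -1809/23 ≈ -78.652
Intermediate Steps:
k = -9 (k = -4 - 5 = -9)
U(T) = -27/2 + T (U(T) = -9/2 + (T - 9) = -9/2 + (-9 + T) = -27/2 + T)
I = 8/23 (I = -4/(-27/2 + 2) = -4/(-23/2) = -4*(-2/23) = 8/23 ≈ 0.34783)
L(t) = 1/(8/23 + t)
1/L(G) = 1/(23/(8 + 23*(-79))) = 1/(23/(8 - 1817)) = 1/(23/(-1809)) = 1/(23*(-1/1809)) = 1/(-23/1809) = -1809/23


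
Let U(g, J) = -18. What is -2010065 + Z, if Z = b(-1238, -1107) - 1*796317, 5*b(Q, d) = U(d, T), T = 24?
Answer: -14031928/5 ≈ -2.8064e+6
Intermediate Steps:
b(Q, d) = -18/5 (b(Q, d) = (1/5)*(-18) = -18/5)
Z = -3981603/5 (Z = -18/5 - 1*796317 = -18/5 - 796317 = -3981603/5 ≈ -7.9632e+5)
-2010065 + Z = -2010065 - 3981603/5 = -14031928/5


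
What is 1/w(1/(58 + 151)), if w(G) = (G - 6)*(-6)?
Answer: 209/7518 ≈ 0.027800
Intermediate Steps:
w(G) = 36 - 6*G (w(G) = (-6 + G)*(-6) = 36 - 6*G)
1/w(1/(58 + 151)) = 1/(36 - 6/(58 + 151)) = 1/(36 - 6/209) = 1/(7518/209) = 209/7518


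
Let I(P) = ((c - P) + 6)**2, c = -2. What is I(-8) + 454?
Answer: 598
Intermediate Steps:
I(P) = (4 - P)**2 (I(P) = ((-2 - P) + 6)**2 = (4 - P)**2)
I(-8) + 454 = (-4 - 8)**2 + 454 = (-12)**2 + 454 = 144 + 454 = 598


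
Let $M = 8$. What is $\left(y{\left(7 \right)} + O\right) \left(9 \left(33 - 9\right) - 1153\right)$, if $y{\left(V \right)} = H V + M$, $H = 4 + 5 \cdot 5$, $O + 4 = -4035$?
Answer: $3586836$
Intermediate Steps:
$O = -4039$ ($O = -4 - 4035 = -4039$)
$H = 29$ ($H = 4 + 25 = 29$)
$y{\left(V \right)} = 8 + 29 V$ ($y{\left(V \right)} = 29 V + 8 = 8 + 29 V$)
$\left(y{\left(7 \right)} + O\right) \left(9 \left(33 - 9\right) - 1153\right) = \left(\left(8 + 29 \cdot 7\right) - 4039\right) \left(9 \left(33 - 9\right) - 1153\right) = \left(\left(8 + 203\right) - 4039\right) \left(9 \cdot 24 - 1153\right) = \left(211 - 4039\right) \left(216 - 1153\right) = \left(-3828\right) \left(-937\right) = 3586836$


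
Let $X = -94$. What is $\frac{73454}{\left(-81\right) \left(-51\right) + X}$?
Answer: $\frac{73454}{4037} \approx 18.195$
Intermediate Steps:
$\frac{73454}{\left(-81\right) \left(-51\right) + X} = \frac{73454}{\left(-81\right) \left(-51\right) - 94} = \frac{73454}{4131 - 94} = \frac{73454}{4037}$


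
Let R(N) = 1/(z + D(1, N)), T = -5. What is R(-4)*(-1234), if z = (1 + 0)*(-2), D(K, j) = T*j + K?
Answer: -1234/19 ≈ -64.947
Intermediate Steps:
D(K, j) = K - 5*j (D(K, j) = -5*j + K = K - 5*j)
z = -2 (z = 1*(-2) = -2)
R(N) = 1/(-1 - 5*N) (R(N) = 1/(-2 + (1 - 5*N)) = 1/(-1 - 5*N))
R(-4)*(-1234) = -1/(1 + 5*(-4))*(-1234) = -1/(1 - 20)*(-1234) = -1/(-19)*(-1234) = -1*(-1/19)*(-1234) = (1/19)*(-1234) = -1234/19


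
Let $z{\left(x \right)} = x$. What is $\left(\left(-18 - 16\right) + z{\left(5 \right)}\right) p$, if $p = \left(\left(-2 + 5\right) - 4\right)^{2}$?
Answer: $-29$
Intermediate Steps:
$p = 1$ ($p = \left(3 - 4\right)^{2} = \left(-1\right)^{2} = 1$)
$\left(\left(-18 - 16\right) + z{\left(5 \right)}\right) p = \left(\left(-18 - 16\right) + 5\right) 1 = \left(-34 + 5\right) 1 = \left(-29\right) 1 = -29$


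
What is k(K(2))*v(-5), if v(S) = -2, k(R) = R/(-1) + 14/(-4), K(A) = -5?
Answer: -3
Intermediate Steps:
k(R) = -7/2 - R (k(R) = R*(-1) + 14*(-¼) = -R - 7/2 = -7/2 - R)
k(K(2))*v(-5) = (-7/2 - 1*(-5))*(-2) = (-7/2 + 5)*(-2) = (3/2)*(-2) = -3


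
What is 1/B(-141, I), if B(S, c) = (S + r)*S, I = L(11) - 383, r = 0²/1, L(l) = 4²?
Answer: 1/19881 ≈ 5.0299e-5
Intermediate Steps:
L(l) = 16
r = 0 (r = 0*1 = 0)
I = -367 (I = 16 - 383 = -367)
B(S, c) = S² (B(S, c) = (S + 0)*S = S*S = S²)
1/B(-141, I) = 1/((-141)²) = 1/19881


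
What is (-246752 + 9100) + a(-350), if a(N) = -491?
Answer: -238143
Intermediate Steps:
(-246752 + 9100) + a(-350) = (-246752 + 9100) - 491 = -237652 - 491 = -238143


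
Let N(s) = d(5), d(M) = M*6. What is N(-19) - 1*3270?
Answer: -3240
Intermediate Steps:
d(M) = 6*M
N(s) = 30 (N(s) = 6*5 = 30)
N(-19) - 1*3270 = 30 - 1*3270 = 30 - 3270 = -3240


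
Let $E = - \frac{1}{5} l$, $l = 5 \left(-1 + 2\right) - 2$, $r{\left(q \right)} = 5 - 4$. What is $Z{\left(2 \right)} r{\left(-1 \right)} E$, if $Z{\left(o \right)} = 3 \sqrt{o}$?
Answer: $- \frac{9 \sqrt{2}}{5} \approx -2.5456$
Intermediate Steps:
$r{\left(q \right)} = 1$
$l = 3$ ($l = 5 \cdot 1 - 2 = 5 - 2 = 3$)
$E = - \frac{3}{5}$ ($E = - \frac{1}{5} \cdot 3 = \left(-1\right) \frac{1}{5} \cdot 3 = \left(- \frac{1}{5}\right) 3 = - \frac{3}{5} \approx -0.6$)
$Z{\left(2 \right)} r{\left(-1 \right)} E = 3 \sqrt{2} \cdot 1 \left(- \frac{3}{5}\right) = 3 \sqrt{2} \left(- \frac{3}{5}\right) = - \frac{9 \sqrt{2}}{5}$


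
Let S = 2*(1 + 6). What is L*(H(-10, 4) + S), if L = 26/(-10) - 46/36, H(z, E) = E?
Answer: -349/5 ≈ -69.800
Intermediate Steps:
S = 14 (S = 2*7 = 14)
L = -349/90 (L = 26*(-1/10) - 46*1/36 = -13/5 - 23/18 = -349/90 ≈ -3.8778)
L*(H(-10, 4) + S) = -349*(4 + 14)/90 = -349/90*18 = -349/5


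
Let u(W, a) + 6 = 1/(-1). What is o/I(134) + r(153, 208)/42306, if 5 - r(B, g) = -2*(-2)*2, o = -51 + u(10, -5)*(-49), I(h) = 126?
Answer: 2058829/888426 ≈ 2.3174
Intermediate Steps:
u(W, a) = -7 (u(W, a) = -6 + 1/(-1) = -6 - 1 = -7)
o = 292 (o = -51 - 7*(-49) = -51 + 343 = 292)
r(B, g) = -3 (r(B, g) = 5 - (-2*(-2))*2 = 5 - 4*2 = 5 - 1*8 = 5 - 8 = -3)
o/I(134) + r(153, 208)/42306 = 292/126 - 3/42306 = 292*(1/126) - 3*1/42306 = 146/63 - 1/14102 = 2058829/888426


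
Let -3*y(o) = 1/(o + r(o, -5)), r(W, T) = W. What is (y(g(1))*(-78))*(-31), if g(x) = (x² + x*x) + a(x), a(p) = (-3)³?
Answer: 403/25 ≈ 16.120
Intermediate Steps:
a(p) = -27
g(x) = -27 + 2*x² (g(x) = (x² + x*x) - 27 = (x² + x²) - 27 = 2*x² - 27 = -27 + 2*x²)
y(o) = -1/(6*o) (y(o) = -1/(3*(o + o)) = -1/(2*o)/3 = -1/(6*o))
(y(g(1))*(-78))*(-31) = (-1/(6*(-27 + 2*1²))*(-78))*(-31) = (-1/(6*(-27 + 2*1))*(-78))*(-31) = (-1/(6*(-27 + 2))*(-78))*(-31) = (-⅙/(-25)*(-78))*(-31) = (-⅙*(-1/25)*(-78))*(-31) = ((1/150)*(-78))*(-31) = -13/25*(-31) = 403/25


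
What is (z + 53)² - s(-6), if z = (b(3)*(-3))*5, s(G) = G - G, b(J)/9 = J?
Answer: 123904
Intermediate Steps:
b(J) = 9*J
s(G) = 0
z = -405 (z = ((9*3)*(-3))*5 = (27*(-3))*5 = -81*5 = -405)
(z + 53)² - s(-6) = (-405 + 53)² - 1*0 = (-352)² + 0 = 123904 + 0 = 123904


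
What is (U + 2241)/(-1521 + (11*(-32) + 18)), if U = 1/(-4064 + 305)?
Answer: -8423918/6972945 ≈ -1.2081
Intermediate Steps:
U = -1/3759 (U = 1/(-3759) = -1/3759 ≈ -0.00026603)
(U + 2241)/(-1521 + (11*(-32) + 18)) = (-1/3759 + 2241)/(-1521 + (11*(-32) + 18)) = 8423918/(3759*(-1521 + (-352 + 18))) = 8423918/(3759*(-1521 - 334)) = (8423918/3759)/(-1855) = (8423918/3759)*(-1/1855) = -8423918/6972945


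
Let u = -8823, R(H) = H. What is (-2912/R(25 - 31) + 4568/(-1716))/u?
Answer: -69022/1261689 ≈ -0.054706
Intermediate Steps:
(-2912/R(25 - 31) + 4568/(-1716))/u = (-2912/(25 - 31) + 4568/(-1716))/(-8823) = (-2912/(-6) + 4568*(-1/1716))*(-1/8823) = (-2912*(-⅙) - 1142/429)*(-1/8823) = (1456/3 - 1142/429)*(-1/8823) = (69022/143)*(-1/8823) = -69022/1261689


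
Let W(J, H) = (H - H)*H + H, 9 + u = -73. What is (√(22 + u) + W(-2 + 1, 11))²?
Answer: 61 + 44*I*√15 ≈ 61.0 + 170.41*I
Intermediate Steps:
u = -82 (u = -9 - 73 = -82)
W(J, H) = H (W(J, H) = 0*H + H = 0 + H = H)
(√(22 + u) + W(-2 + 1, 11))² = (√(22 - 82) + 11)² = (√(-60) + 11)² = (2*I*√15 + 11)² = (11 + 2*I*√15)²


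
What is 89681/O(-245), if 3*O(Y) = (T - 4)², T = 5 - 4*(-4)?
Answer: 269043/289 ≈ 930.94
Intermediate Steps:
T = 21 (T = 5 + 16 = 21)
O(Y) = 289/3 (O(Y) = (21 - 4)²/3 = (⅓)*17² = (⅓)*289 = 289/3)
89681/O(-245) = 89681/(289/3) = 89681*(3/289) = 269043/289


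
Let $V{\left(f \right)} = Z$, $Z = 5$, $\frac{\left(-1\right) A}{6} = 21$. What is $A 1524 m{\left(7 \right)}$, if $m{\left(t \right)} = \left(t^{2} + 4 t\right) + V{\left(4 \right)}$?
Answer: $-15745968$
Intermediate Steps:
$A = -126$ ($A = \left(-6\right) 21 = -126$)
$V{\left(f \right)} = 5$
$m{\left(t \right)} = 5 + t^{2} + 4 t$ ($m{\left(t \right)} = \left(t^{2} + 4 t\right) + 5 = 5 + t^{2} + 4 t$)
$A 1524 m{\left(7 \right)} = \left(-126\right) 1524 \left(5 + 7^{2} + 4 \cdot 7\right) = - 192024 \left(5 + 49 + 28\right) = \left(-192024\right) 82 = -15745968$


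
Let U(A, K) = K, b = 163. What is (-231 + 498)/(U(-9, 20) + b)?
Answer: 89/61 ≈ 1.4590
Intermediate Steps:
(-231 + 498)/(U(-9, 20) + b) = (-231 + 498)/(20 + 163) = 267/183 = 267*(1/183) = 89/61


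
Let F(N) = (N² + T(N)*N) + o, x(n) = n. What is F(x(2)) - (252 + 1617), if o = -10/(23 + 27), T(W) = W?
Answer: -9306/5 ≈ -1861.2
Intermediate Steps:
o = -⅕ (o = -10/50 = -10*1/50 = -⅕ ≈ -0.20000)
F(N) = -⅕ + 2*N² (F(N) = (N² + N*N) - ⅕ = (N² + N²) - ⅕ = 2*N² - ⅕ = -⅕ + 2*N²)
F(x(2)) - (252 + 1617) = (-⅕ + 2*2²) - (252 + 1617) = (-⅕ + 2*4) - 1*1869 = (-⅕ + 8) - 1869 = 39/5 - 1869 = -9306/5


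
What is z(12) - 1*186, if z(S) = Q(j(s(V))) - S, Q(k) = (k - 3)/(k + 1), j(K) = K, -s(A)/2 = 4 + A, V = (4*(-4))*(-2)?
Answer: -13983/71 ≈ -196.94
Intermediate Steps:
V = 32 (V = -16*(-2) = 32)
s(A) = -8 - 2*A (s(A) = -2*(4 + A) = -8 - 2*A)
Q(k) = (-3 + k)/(1 + k)
z(S) = 75/71 - S (z(S) = (-3 + (-8 - 2*32))/(1 + (-8 - 2*32)) - S = (-3 + (-8 - 64))/(1 + (-8 - 64)) - S = (-3 - 72)/(1 - 72) - S = -75/(-71) - S = -1/71*(-75) - S = 75/71 - S)
z(12) - 1*186 = (75/71 - 1*12) - 1*186 = (75/71 - 12) - 186 = -777/71 - 186 = -13983/71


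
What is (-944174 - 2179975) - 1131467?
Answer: -4255616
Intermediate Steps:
(-944174 - 2179975) - 1131467 = -3124149 - 1131467 = -4255616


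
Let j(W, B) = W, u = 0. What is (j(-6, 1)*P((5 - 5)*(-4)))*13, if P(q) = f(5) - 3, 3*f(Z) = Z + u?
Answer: 104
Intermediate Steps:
f(Z) = Z/3 (f(Z) = (Z + 0)/3 = Z/3)
P(q) = -4/3 (P(q) = (⅓)*5 - 3 = 5/3 - 3 = -4/3)
(j(-6, 1)*P((5 - 5)*(-4)))*13 = -6*(-4/3)*13 = 8*13 = 104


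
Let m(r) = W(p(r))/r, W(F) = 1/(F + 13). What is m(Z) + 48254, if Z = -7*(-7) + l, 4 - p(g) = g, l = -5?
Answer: 57325751/1188 ≈ 48254.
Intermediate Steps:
p(g) = 4 - g
Z = 44 (Z = -7*(-7) - 5 = 49 - 5 = 44)
W(F) = 1/(13 + F)
m(r) = 1/(r*(17 - r)) (m(r) = 1/((13 + (4 - r))*r) = 1/((17 - r)*r) = 1/(r*(17 - r)))
m(Z) + 48254 = -1/(44*(-17 + 44)) + 48254 = -1*1/44/27 + 48254 = -1*1/44*1/27 + 48254 = -1/1188 + 48254 = 57325751/1188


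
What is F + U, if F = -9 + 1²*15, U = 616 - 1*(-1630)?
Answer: 2252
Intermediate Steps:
U = 2246 (U = 616 + 1630 = 2246)
F = 6 (F = -9 + 1*15 = -9 + 15 = 6)
F + U = 6 + 2246 = 2252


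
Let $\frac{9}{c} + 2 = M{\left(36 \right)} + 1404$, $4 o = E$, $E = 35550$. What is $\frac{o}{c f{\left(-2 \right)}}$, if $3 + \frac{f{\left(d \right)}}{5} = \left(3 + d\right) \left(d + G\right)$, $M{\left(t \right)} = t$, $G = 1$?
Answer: $- \frac{284005}{4} \approx -71001.0$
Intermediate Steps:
$o = \frac{17775}{2}$ ($o = \frac{1}{4} \cdot 35550 = \frac{17775}{2} \approx 8887.5$)
$f{\left(d \right)} = -15 + 5 \left(1 + d\right) \left(3 + d\right)$ ($f{\left(d \right)} = -15 + 5 \left(3 + d\right) \left(d + 1\right) = -15 + 5 \left(3 + d\right) \left(1 + d\right) = -15 + 5 \left(1 + d\right) \left(3 + d\right)$)
$c = \frac{9}{1438}$ ($c = \frac{9}{-2 + \left(36 + 1404\right)} = \frac{9}{-2 + 1440} = \frac{9}{1438} \approx 0.0062587$)
$\frac{o}{c f{\left(-2 \right)}} = \frac{17775}{2 \frac{9 \cdot 5 \left(-2\right) \left(4 - 2\right)}{1438}} = \frac{17775}{2 \frac{9 \cdot 5 \left(-2\right) 2}{1438}} = \frac{17775}{2 \cdot \frac{9}{1438} \left(-20\right)} = \frac{17775}{2 \left(- \frac{90}{719}\right)} = \frac{17775}{2} \left(- \frac{719}{90}\right) = - \frac{284005}{4}$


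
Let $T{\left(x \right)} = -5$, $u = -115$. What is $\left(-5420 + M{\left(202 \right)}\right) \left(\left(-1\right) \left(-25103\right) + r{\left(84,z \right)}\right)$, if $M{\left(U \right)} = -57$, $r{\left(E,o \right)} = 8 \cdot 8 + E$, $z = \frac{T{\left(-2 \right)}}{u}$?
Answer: $-138299727$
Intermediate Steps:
$z = \frac{1}{23}$ ($z = - \frac{5}{-115} = \left(-5\right) \left(- \frac{1}{115}\right) = \frac{1}{23} \approx 0.043478$)
$r{\left(E,o \right)} = 64 + E$
$\left(-5420 + M{\left(202 \right)}\right) \left(\left(-1\right) \left(-25103\right) + r{\left(84,z \right)}\right) = \left(-5420 - 57\right) \left(\left(-1\right) \left(-25103\right) + \left(64 + 84\right)\right) = - 5477 \left(25103 + 148\right) = \left(-5477\right) 25251 = -138299727$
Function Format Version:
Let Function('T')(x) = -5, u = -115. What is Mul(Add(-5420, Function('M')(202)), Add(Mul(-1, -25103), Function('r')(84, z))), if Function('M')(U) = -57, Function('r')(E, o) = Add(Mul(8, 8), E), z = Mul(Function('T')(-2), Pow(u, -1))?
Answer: -138299727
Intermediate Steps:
z = Rational(1, 23) (z = Mul(-5, Pow(-115, -1)) = Mul(-5, Rational(-1, 115)) = Rational(1, 23) ≈ 0.043478)
Function('r')(E, o) = Add(64, E)
Mul(Add(-5420, Function('M')(202)), Add(Mul(-1, -25103), Function('r')(84, z))) = Mul(Add(-5420, -57), Add(Mul(-1, -25103), Add(64, 84))) = Mul(-5477, Add(25103, 148)) = Mul(-5477, 25251) = -138299727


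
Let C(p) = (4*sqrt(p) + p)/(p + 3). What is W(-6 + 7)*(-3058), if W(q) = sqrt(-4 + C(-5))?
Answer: -1529*sqrt(-6 - 8*I*sqrt(5)) ≈ -3878.4 + 5391.5*I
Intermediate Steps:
C(p) = (p + 4*sqrt(p))/(3 + p)
W(q) = sqrt(-3/2 - 2*I*sqrt(5)) (W(q) = sqrt(-4 + (-5 + 4*sqrt(-5))/(3 - 5)) = sqrt(-4 + (-5 + 4*(I*sqrt(5)))/(-2)) = sqrt(-4 - (-5 + 4*I*sqrt(5))/2) = sqrt(-4 + (5/2 - 2*I*sqrt(5))) = sqrt(-3/2 - 2*I*sqrt(5)))
W(-6 + 7)*(-3058) = (sqrt(-6 - 8*I*sqrt(5))/2)*(-3058) = -1529*sqrt(-6 - 8*I*sqrt(5))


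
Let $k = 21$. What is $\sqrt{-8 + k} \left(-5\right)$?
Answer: $- 5 \sqrt{13} \approx -18.028$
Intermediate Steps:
$\sqrt{-8 + k} \left(-5\right) = \sqrt{-8 + 21} \left(-5\right) = \sqrt{13} \left(-5\right) = - 5 \sqrt{13}$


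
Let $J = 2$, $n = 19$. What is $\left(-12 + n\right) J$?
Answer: $14$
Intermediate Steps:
$\left(-12 + n\right) J = \left(-12 + 19\right) 2 = 7 \cdot 2 = 14$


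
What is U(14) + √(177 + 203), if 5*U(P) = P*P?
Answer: 196/5 + 2*√95 ≈ 58.694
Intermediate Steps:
U(P) = P²/5 (U(P) = (P*P)/5 = P²/5)
U(14) + √(177 + 203) = (⅕)*14² + √(177 + 203) = (⅕)*196 + √380 = 196/5 + 2*√95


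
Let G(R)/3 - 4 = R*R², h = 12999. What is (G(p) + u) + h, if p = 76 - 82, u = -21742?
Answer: -9379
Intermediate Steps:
p = -6
G(R) = 12 + 3*R³ (G(R) = 12 + 3*(R*R²) = 12 + 3*R³)
(G(p) + u) + h = ((12 + 3*(-6)³) - 21742) + 12999 = ((12 + 3*(-216)) - 21742) + 12999 = ((12 - 648) - 21742) + 12999 = (-636 - 21742) + 12999 = -22378 + 12999 = -9379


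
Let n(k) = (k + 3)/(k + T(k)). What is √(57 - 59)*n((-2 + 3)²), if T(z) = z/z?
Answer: 2*I*√2 ≈ 2.8284*I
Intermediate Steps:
T(z) = 1
n(k) = (3 + k)/(1 + k) (n(k) = (k + 3)/(k + 1) = (3 + k)/(1 + k))
√(57 - 59)*n((-2 + 3)²) = √(57 - 59)*((3 + (-2 + 3)²)/(1 + (-2 + 3)²)) = √(-2)*((3 + 1²)/(1 + 1²)) = (I*√2)*((3 + 1)/(1 + 1)) = (I*√2)*(4/2) = (I*√2)*((½)*4) = (I*√2)*2 = 2*I*√2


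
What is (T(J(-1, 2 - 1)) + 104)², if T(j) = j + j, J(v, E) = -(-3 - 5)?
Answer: 14400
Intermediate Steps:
J(v, E) = 8 (J(v, E) = -1*(-8) = 8)
T(j) = 2*j
(T(J(-1, 2 - 1)) + 104)² = (2*8 + 104)² = (16 + 104)² = 120² = 14400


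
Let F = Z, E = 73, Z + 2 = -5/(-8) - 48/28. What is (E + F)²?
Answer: 15327225/3136 ≈ 4887.5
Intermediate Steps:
Z = -173/56 (Z = -2 + (-5/(-8) - 48/28) = -2 + (-5*(-⅛) - 48*1/28) = -2 + (5/8 - 12/7) = -2 - 61/56 = -173/56 ≈ -3.0893)
F = -173/56 ≈ -3.0893
(E + F)² = (73 - 173/56)² = (3915/56)² = 15327225/3136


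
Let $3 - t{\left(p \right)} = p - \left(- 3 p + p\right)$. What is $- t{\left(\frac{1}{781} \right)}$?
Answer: $- \frac{2340}{781} \approx -2.9962$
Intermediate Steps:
$t{\left(p \right)} = 3 - 3 p$ ($t{\left(p \right)} = 3 - \left(p - \left(- 3 p + p\right)\right) = 3 - \left(p - - 2 p\right) = 3 - \left(p + 2 p\right) = 3 - 3 p$)
$- t{\left(\frac{1}{781} \right)} = - (3 - \frac{3}{781}) = \left(-1\right) \frac{2340}{781} = - \frac{2340}{781}$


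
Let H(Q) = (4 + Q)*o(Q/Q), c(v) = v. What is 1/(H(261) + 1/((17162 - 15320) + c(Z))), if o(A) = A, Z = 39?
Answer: 1881/498466 ≈ 0.0037736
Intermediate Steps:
H(Q) = 4 + Q (H(Q) = (4 + Q)*(Q/Q) = (4 + Q)*1 = 4 + Q)
1/(H(261) + 1/((17162 - 15320) + c(Z))) = 1/((4 + 261) + 1/((17162 - 15320) + 39)) = 1/(265 + 1/(1842 + 39)) = 1/(265 + 1/1881) = 1/(498466/1881) = 1881/498466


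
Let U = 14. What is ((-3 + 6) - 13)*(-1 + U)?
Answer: -130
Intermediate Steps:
((-3 + 6) - 13)*(-1 + U) = ((-3 + 6) - 13)*(-1 + 14) = (3 - 13)*13 = -10*13 = -130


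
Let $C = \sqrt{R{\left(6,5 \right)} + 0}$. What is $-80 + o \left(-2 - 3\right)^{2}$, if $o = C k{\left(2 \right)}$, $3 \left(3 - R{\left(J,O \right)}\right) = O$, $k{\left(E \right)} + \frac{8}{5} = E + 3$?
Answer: $-80 + \frac{170 \sqrt{3}}{3} \approx 18.15$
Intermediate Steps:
$k{\left(E \right)} = \frac{7}{5} + E$ ($k{\left(E \right)} = - \frac{8}{5} + \left(E + 3\right) = - \frac{8}{5} + \left(3 + E\right) = \frac{7}{5} + E$)
$R{\left(J,O \right)} = 3 - \frac{O}{3}$
$C = \frac{2 \sqrt{3}}{3}$ ($C = \sqrt{\left(3 - \frac{5}{3}\right) + 0} = \sqrt{\frac{4}{3} + 0} = \sqrt{\frac{4}{3}} = \frac{2 \sqrt{3}}{3} \approx 1.1547$)
$o = \frac{34 \sqrt{3}}{15}$ ($o = \frac{2 \sqrt{3}}{3} \left(\frac{7}{5} + 2\right) = \frac{2 \sqrt{3}}{3} \cdot \frac{17}{5} = \frac{34 \sqrt{3}}{15} \approx 3.926$)
$-80 + o \left(-2 - 3\right)^{2} = -80 + \frac{34 \sqrt{3}}{15} \left(-2 - 3\right)^{2} = -80 + \frac{34 \sqrt{3}}{15} \left(-5\right)^{2} = -80 + \frac{34 \sqrt{3}}{15} \cdot 25 = -80 + \frac{170 \sqrt{3}}{3}$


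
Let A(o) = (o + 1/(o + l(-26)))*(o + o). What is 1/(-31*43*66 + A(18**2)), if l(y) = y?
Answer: 149/18174450 ≈ 8.1983e-6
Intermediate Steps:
A(o) = 2*o*(o + 1/(-26 + o)) (A(o) = (o + 1/(o - 26))*(o + o) = (o + 1/(-26 + o))*(2*o) = 2*o*(o + 1/(-26 + o)))
1/(-31*43*66 + A(18**2)) = 1/(-31*43*66 + 2*18**2*(1 + (18**2)**2 - 26*18**2)/(-26 + 18**2)) = 1/(-1333*66 + 2*324*(1 + 324**2 - 26*324)/(-26 + 324)) = 1/(-87978 + 2*324*(1 + 104976 - 8424)/298) = 1/(-87978 + 2*324*(1/298)*96553) = 1/(-87978 + 31283172/149) = 1/(18174450/149) = 149/18174450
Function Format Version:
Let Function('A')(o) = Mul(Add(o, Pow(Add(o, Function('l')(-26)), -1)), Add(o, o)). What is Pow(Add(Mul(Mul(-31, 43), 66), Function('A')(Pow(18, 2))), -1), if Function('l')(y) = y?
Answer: Rational(149, 18174450) ≈ 8.1983e-6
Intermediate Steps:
Function('A')(o) = Mul(2, o, Add(o, Pow(Add(-26, o), -1))) (Function('A')(o) = Mul(Add(o, Pow(Add(o, -26), -1)), Add(o, o)) = Mul(Add(o, Pow(Add(-26, o), -1)), Mul(2, o)) = Mul(2, o, Add(o, Pow(Add(-26, o), -1))))
Pow(Add(Mul(Mul(-31, 43), 66), Function('A')(Pow(18, 2))), -1) = Pow(Add(Mul(Mul(-31, 43), 66), Mul(2, Pow(18, 2), Pow(Add(-26, Pow(18, 2)), -1), Add(1, Pow(Pow(18, 2), 2), Mul(-26, Pow(18, 2))))), -1) = Pow(Add(Mul(-1333, 66), Mul(2, 324, Pow(Add(-26, 324), -1), Add(1, Pow(324, 2), Mul(-26, 324)))), -1) = Pow(Add(-87978, Mul(2, 324, Pow(298, -1), Add(1, 104976, -8424))), -1) = Pow(Add(-87978, Mul(2, 324, Rational(1, 298), 96553)), -1) = Pow(Add(-87978, Rational(31283172, 149)), -1) = Pow(Rational(18174450, 149), -1) = Rational(149, 18174450)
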